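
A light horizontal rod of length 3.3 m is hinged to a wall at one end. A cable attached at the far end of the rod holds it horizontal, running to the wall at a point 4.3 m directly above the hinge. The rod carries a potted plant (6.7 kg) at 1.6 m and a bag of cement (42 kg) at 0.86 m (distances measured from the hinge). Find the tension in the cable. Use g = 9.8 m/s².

T ≈ 175 N

Sum moments about the hinge (the unknown hinge reaction has zero arm there).
Potted plant: 6.7 × 9.8 = 65.66 N down at 1.6 m → arm 1.6 m, τ = 65.66 × 1.6 = 105.1 N·m clockwise.
Bag of cement: 42 × 9.8 = 411.6 N down at 0.86 m → arm 0.86 m, τ = 411.6 × 0.86 = 354 N·m clockwise.
Total clockwise load moment = 459.1 N·m.
The cable tension T acts at 3.3 m; only its component perpendicular to the rod, T sinθ, produces torque. sinθ = h/√(h²+d²) = 4.3/√(4.3²+3.3²) = 0.7933.
Στ = 0 ⇒ T × 3.3 × 0.7933 = 459.1 ⇒ T = 459.1 / 2.618 = 175 N.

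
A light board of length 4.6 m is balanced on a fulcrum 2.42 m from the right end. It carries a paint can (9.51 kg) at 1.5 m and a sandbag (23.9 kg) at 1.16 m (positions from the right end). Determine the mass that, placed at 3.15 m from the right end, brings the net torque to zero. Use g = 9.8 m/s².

m ≈ 53.2 kg

Sum moments about the fulcrum (at 2.42 m from the right end) (the support reaction has zero arm there).
Paint can: 9.51 × 9.8 = 93.2 N down at 1.5 m → arm 0.92 m, τ = 93.2 × 0.92 = 85.74 N·m clockwise.
Sandbag: 23.9 × 9.8 = 234.2 N down at 1.16 m → arm 1.26 m, τ = 234.2 × 1.26 = 295.1 N·m clockwise.
Net moment of known loads = 380.8 N·m clockwise.
An unknown mass m at 3.15 m has arm 0.73 m; its moment is m·g·0.73 counterclockwise.
Balancing moments: m × 9.8 × 0.73 = 380.8, giving m = 380.8 / (9.8 × 0.73) = 53.2 kg.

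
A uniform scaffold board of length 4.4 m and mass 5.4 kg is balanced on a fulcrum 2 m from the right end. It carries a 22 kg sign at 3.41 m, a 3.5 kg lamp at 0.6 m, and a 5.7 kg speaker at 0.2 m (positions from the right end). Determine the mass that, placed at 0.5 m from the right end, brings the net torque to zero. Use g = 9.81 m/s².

m ≈ 11.3 kg

Taking torques about the fulcrum (at 2 m from the right end):
Beam weight: 5.4 × 9.81 = 52.97 N down at 2.2 m → arm 0.2 m, τ = 52.97 × 0.2 = 10.59 N·m counterclockwise.
Sign: 22 × 9.81 = 215.8 N down at 3.41 m → arm 1.41 m, τ = 215.8 × 1.41 = 304.3 N·m counterclockwise.
Lamp: 3.5 × 9.81 = 34.34 N down at 0.6 m → arm 1.4 m, τ = 34.34 × 1.4 = 48.08 N·m clockwise.
Speaker: 5.7 × 9.81 = 55.92 N down at 0.2 m → arm 1.8 m, τ = 55.92 × 1.8 = 100.7 N·m clockwise.
Net moment of known loads = 166.1 N·m counterclockwise.
An unknown mass m at 0.5 m has arm 1.5 m; its moment is m·g·1.5 clockwise.
For rotational equilibrium, m × 9.81 × 1.5 = 166.1, so m = 166.1 / (9.81 × 1.5) = 11.3 kg.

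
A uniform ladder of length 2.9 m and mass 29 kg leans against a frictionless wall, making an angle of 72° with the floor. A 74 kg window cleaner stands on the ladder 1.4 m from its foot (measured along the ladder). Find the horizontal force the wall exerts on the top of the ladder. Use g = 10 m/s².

N_wall ≈ 163 N

Taking torques about the foot of the ladder:
Ladder weight 29×10 = 290 N acts at 1.45 m along the ladder; its horizontal arm is 1.45·cos72° = 0.4481 m → τ = 129.9 N·m clockwise.
Window cleaner: 74×10 = 740 N at 1.4 m → arm 0.4326 m → τ = 320.1 N·m clockwise.
Wall normal N acts horizontally at the top; its moment arm is the height L sinθ = 2.9·sin72° = 2.758 m, counterclockwise.
Στ = 0 ⇒ N × 2.758 = 450 ⇒ N = 163 N.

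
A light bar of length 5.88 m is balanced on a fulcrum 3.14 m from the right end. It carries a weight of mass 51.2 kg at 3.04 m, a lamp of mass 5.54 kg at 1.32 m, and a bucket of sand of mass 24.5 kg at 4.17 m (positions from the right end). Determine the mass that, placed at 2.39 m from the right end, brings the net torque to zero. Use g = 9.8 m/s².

Take moments about the fulcrum (at 3.14 m from the right end).
Weight: 51.2 × 9.8 = 501.8 N down at 3.04 m → arm 0.1 m, τ = 501.8 × 0.1 = 50.18 N·m clockwise.
Lamp: 5.54 × 9.8 = 54.29 N down at 1.32 m → arm 1.82 m, τ = 54.29 × 1.82 = 98.81 N·m clockwise.
Bucket of sand: 24.5 × 9.8 = 240.1 N down at 4.17 m → arm 1.03 m, τ = 240.1 × 1.03 = 247.3 N·m counterclockwise.
Net moment of known loads = 98.31 N·m counterclockwise.
An unknown mass m at 2.39 m has arm 0.75 m; its moment is m·g·0.75 clockwise.
Στ = 0 ⇒ m × 9.8 × 0.75 = 98.31 ⇒ m = 98.31 / (9.8 × 0.75) = 13.4 kg.

m ≈ 13.4 kg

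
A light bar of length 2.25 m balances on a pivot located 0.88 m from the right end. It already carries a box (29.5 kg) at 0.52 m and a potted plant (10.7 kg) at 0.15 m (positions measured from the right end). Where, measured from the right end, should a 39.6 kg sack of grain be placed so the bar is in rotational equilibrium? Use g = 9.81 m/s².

Take moments about the pivot (at 0.88 m from the right end).
Box: 29.5 × 9.81 = 289.4 N down at 0.52 m → arm 0.36 m, τ = 289.4 × 0.36 = 104.2 N·m clockwise.
Potted plant: 10.7 × 9.81 = 105 N down at 0.15 m → arm 0.73 m, τ = 105 × 0.73 = 76.65 N·m clockwise.
Net moment of existing loads = 180.9 N·m clockwise.
The sack of grain weighs 39.6 × 9.81 = 388.5 N and must supply an equal counterclockwise moment, so its lever arm about the pivot is 180.9 / 388.5 = 0.466 m.
That puts it at 0.88 + 0.466 = 1.35 m from the right end.

x ≈ 1.35 m from the right end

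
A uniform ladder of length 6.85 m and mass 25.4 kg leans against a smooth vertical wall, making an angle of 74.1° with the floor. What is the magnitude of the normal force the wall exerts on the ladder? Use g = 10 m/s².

N_wall ≈ 36.2 N

Taking torques about the foot of the ladder:
Ladder weight 25.4×10 = 254 N acts at 3.425 m along the ladder; its horizontal arm is 3.425·cos74.1° = 0.9383 m → τ = 238.3 N·m clockwise.
Wall normal N acts horizontally at the top; its moment arm is the height L sinθ = 6.85·sin74.1° = 6.588 m, counterclockwise.
Setting net torque to zero: N × 6.588 = 238.3 → N = 36.2 N.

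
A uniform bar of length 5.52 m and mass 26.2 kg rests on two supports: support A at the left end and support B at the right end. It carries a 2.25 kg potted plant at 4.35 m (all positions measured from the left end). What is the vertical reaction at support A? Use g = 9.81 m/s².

Choose support B as the axis so its reaction then has zero moment arm.
Beam weight: 26.2 × 9.81 = 257 N down at 2.76 m → arm 2.76 m, τ = 257 × 2.76 = 709.3 N·m counterclockwise.
Potted plant: 2.25 × 9.81 = 22.07 N down at 4.35 m → arm 1.17 m, τ = 22.07 × 1.17 = 25.82 N·m counterclockwise.
Net load moment about support B = 735.1 N·m counterclockwise.
Reaction R at support A is upward at 0 m, arm 5.52 m → moment R × 5.52 clockwise.
Στ = 0 ⇒ R × 5.52 = 735.1 ⇒ R = 133 N.

R_A ≈ 133 N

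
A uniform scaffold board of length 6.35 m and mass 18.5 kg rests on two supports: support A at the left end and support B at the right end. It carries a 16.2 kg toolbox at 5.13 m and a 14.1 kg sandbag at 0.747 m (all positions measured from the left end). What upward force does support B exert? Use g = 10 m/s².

About support A:
Beam weight: 18.5 × 10 = 185 N down at 3.175 m → arm 3.175 m, τ = 185 × 3.175 = 587.4 N·m clockwise.
Toolbox: 16.2 × 10 = 162 N down at 5.13 m → arm 5.13 m, τ = 162 × 5.13 = 831.1 N·m clockwise.
Sandbag: 14.1 × 10 = 141 N down at 0.747 m → arm 0.747 m, τ = 141 × 0.747 = 105.3 N·m clockwise.
Net load moment about support A = 1524 N·m clockwise.
Reaction R at support B is upward at 6.35 m, arm 6.35 m → moment R × 6.35 counterclockwise.
Στ = 0 ⇒ R × 6.35 = 1524 ⇒ R = 240 N.

R_B ≈ 240 N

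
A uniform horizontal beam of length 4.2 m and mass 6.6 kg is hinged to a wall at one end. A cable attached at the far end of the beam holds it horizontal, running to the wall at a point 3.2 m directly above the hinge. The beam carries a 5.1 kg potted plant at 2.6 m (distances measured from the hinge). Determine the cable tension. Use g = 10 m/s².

Take moments about the hinge.
Beam weight: 6.6 × 10 = 66 N down at 2.1 m → arm 2.1 m, τ = 66 × 2.1 = 138.6 N·m clockwise.
Potted plant: 5.1 × 10 = 51 N down at 2.6 m → arm 2.6 m, τ = 51 × 2.6 = 132.6 N·m clockwise.
Total clockwise load moment = 271.2 N·m.
The cable tension T acts at 4.2 m; only its component perpendicular to the beam, T sinθ, produces torque. sinθ = h/√(h²+d²) = 3.2/√(3.2²+4.2²) = 0.606.
For rotational equilibrium, T × 4.2 × 0.606 = 271.2, so T = 271.2 / 2.545 = 107 N.

T ≈ 107 N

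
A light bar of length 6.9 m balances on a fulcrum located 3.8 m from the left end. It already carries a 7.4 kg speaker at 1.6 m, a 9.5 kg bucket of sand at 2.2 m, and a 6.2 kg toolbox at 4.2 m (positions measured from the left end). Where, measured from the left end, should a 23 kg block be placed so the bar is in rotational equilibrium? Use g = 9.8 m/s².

Take moments about the fulcrum (at 3.8 m from the left end).
Speaker: 7.4 × 9.8 = 72.52 N down at 1.6 m → arm 2.2 m, τ = 72.52 × 2.2 = 159.5 N·m counterclockwise.
Bucket of sand: 9.5 × 9.8 = 93.1 N down at 2.2 m → arm 1.6 m, τ = 93.1 × 1.6 = 149 N·m counterclockwise.
Toolbox: 6.2 × 9.8 = 60.76 N down at 4.2 m → arm 0.4 m, τ = 60.76 × 0.4 = 24.3 N·m clockwise.
Net moment of existing loads = 284.2 N·m counterclockwise.
The block weighs 23 × 9.8 = 225.4 N and must supply an equal clockwise moment, so its lever arm about the fulcrum is 284.2 / 225.4 = 1.26 m.
That puts it at 3.8 + 1.26 = 5.06 m from the left end.

x ≈ 5.06 m from the left end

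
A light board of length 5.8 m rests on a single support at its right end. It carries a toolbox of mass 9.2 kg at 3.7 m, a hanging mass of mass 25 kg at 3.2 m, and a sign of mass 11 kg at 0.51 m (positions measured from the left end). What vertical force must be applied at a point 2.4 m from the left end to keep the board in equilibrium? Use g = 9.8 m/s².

Take moments about the right end.
Toolbox: 9.2 × 9.8 = 90.16 N down at 3.7 m → arm 2.1 m, τ = 90.16 × 2.1 = 189.3 N·m counterclockwise.
Hanging mass: 25 × 9.8 = 245 N down at 3.2 m → arm 2.6 m, τ = 245 × 2.6 = 637 N·m counterclockwise.
Sign: 11 × 9.8 = 107.8 N down at 0.51 m → arm 5.29 m, τ = 107.8 × 5.29 = 570.3 N·m counterclockwise.
Net moment of the loads = 1397 N·m counterclockwise.
The upward force F acts at a point 2.4 m from the left end, arm 3.4 m, giving F × 3.4 clockwise.
Setting net torque to zero: F × 3.4 = 1397 → F = 1397 / 3.4 = 411 N.

F ≈ 411 N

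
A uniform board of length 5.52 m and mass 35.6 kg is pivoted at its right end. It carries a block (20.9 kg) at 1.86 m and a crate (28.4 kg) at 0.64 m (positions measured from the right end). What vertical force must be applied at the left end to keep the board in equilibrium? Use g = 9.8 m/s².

F ≈ 276 N

Taking torques about the right end:
Beam weight: 35.6 × 9.8 = 348.9 N down at 2.76 m → arm 2.76 m, τ = 348.9 × 2.76 = 963 N·m counterclockwise.
Block: 20.9 × 9.8 = 204.8 N down at 1.86 m → arm 1.86 m, τ = 204.8 × 1.86 = 380.9 N·m counterclockwise.
Crate: 28.4 × 9.8 = 278.3 N down at 0.64 m → arm 0.64 m, τ = 278.3 × 0.64 = 178.1 N·m counterclockwise.
Net moment of the loads = 1522 N·m counterclockwise.
The upward force F acts at the left end, arm 5.52 m, giving F × 5.52 clockwise.
Setting net torque to zero: F × 5.52 = 1522 → F = 1522 / 5.52 = 276 N.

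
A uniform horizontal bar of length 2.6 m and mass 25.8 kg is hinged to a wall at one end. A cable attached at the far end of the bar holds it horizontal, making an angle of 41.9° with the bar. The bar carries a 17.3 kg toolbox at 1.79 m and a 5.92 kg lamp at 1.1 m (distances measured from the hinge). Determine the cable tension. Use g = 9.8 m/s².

T ≈ 401 N

Choose the hinge as the axis so the unknown hinge reaction has zero arm there.
Beam weight: 25.8 × 9.8 = 252.8 N down at 1.3 m → arm 1.3 m, τ = 252.8 × 1.3 = 328.6 N·m clockwise.
Toolbox: 17.3 × 9.8 = 169.5 N down at 1.79 m → arm 1.79 m, τ = 169.5 × 1.79 = 303.4 N·m clockwise.
Lamp: 5.92 × 9.8 = 58.02 N down at 1.1 m → arm 1.1 m, τ = 58.02 × 1.1 = 63.82 N·m clockwise.
Total clockwise load moment = 695.8 N·m.
The cable tension T acts at 2.6 m; only its component perpendicular to the bar, T sinθ, produces torque. sin 41.9° = 0.6678.
Setting net torque to zero: T × 2.6 × 0.6678 = 695.8 → T = 695.8 / 1.736 = 401 N.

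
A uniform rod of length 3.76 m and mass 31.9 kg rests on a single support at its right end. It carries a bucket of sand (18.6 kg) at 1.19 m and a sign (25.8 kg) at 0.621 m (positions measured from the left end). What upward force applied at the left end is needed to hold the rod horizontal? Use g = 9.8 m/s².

Choose the right end as the axis so the unknown pivot reaction has zero arm there.
Beam weight: 31.9 × 9.8 = 312.6 N down at 1.88 m → arm 1.88 m, τ = 312.6 × 1.88 = 587.7 N·m counterclockwise.
Bucket of sand: 18.6 × 9.8 = 182.3 N down at 1.19 m → arm 2.57 m, τ = 182.3 × 2.57 = 468.5 N·m counterclockwise.
Sign: 25.8 × 9.8 = 252.8 N down at 0.621 m → arm 3.139 m, τ = 252.8 × 3.139 = 793.5 N·m counterclockwise.
Net moment of the loads = 1850 N·m counterclockwise.
The upward force F acts at the left end, arm 3.76 m, giving F × 3.76 clockwise.
Setting net torque to zero: F × 3.76 = 1850 → F = 1850 / 3.76 = 492 N.

F ≈ 492 N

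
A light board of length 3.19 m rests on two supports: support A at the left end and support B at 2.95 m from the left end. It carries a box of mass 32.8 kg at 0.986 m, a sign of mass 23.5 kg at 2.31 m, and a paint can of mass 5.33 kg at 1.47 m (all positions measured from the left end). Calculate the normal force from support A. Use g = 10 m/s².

R_A ≈ 296 N

Choose support B as the axis so its reaction then has zero moment arm.
Box: 32.8 × 10 = 328 N down at 0.986 m → arm 1.964 m, τ = 328 × 1.964 = 644.2 N·m counterclockwise.
Sign: 23.5 × 10 = 235 N down at 2.31 m → arm 0.64 m, τ = 235 × 0.64 = 150.4 N·m counterclockwise.
Paint can: 5.33 × 10 = 53.3 N down at 1.47 m → arm 1.48 m, τ = 53.3 × 1.48 = 78.88 N·m counterclockwise.
Net load moment about support B = 873.5 N·m counterclockwise.
Reaction R at support A is upward at 0 m, arm 2.95 m → moment R × 2.95 clockwise.
Balancing moments: R × 2.95 = 873.5, giving R = 296 N.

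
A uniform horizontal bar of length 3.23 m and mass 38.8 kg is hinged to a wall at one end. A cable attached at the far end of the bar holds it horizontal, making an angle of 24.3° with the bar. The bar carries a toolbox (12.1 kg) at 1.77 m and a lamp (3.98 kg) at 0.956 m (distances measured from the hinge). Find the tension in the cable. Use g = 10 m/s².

T ≈ 661 N

Take moments about the hinge.
Beam weight: 38.8 × 10 = 388 N down at 1.615 m → arm 1.615 m, τ = 388 × 1.615 = 626.6 N·m clockwise.
Toolbox: 12.1 × 10 = 121 N down at 1.77 m → arm 1.77 m, τ = 121 × 1.77 = 214.2 N·m clockwise.
Lamp: 3.98 × 10 = 39.8 N down at 0.956 m → arm 0.956 m, τ = 39.8 × 0.956 = 38.05 N·m clockwise.
Total clockwise load moment = 878.8 N·m.
The cable tension T acts at 3.23 m; only its component perpendicular to the bar, T sinθ, produces torque. sin 24.3° = 0.4115.
Στ = 0 ⇒ T × 3.23 × 0.4115 = 878.8 ⇒ T = 878.8 / 1.329 = 661 N.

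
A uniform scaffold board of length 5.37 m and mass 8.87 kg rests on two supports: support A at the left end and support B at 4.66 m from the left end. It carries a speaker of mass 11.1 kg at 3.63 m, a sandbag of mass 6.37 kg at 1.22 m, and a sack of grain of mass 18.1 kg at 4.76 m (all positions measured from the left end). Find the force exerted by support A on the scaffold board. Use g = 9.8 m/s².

About support B:
Beam weight: 8.87 × 9.8 = 86.93 N down at 2.685 m → arm 1.975 m, τ = 86.93 × 1.975 = 171.7 N·m counterclockwise.
Speaker: 11.1 × 9.8 = 108.8 N down at 3.63 m → arm 1.03 m, τ = 108.8 × 1.03 = 112.1 N·m counterclockwise.
Sandbag: 6.37 × 9.8 = 62.43 N down at 1.22 m → arm 3.44 m, τ = 62.43 × 3.44 = 214.8 N·m counterclockwise.
Sack of grain: 18.1 × 9.8 = 177.4 N down at 4.76 m → arm 0.1 m, τ = 177.4 × 0.1 = 17.74 N·m clockwise.
Net load moment about support B = 480.9 N·m counterclockwise.
Reaction R at support A is upward at 0 m, arm 4.66 m → moment R × 4.66 clockwise.
Balancing moments: R × 4.66 = 480.9, giving R = 103 N.

R_A ≈ 103 N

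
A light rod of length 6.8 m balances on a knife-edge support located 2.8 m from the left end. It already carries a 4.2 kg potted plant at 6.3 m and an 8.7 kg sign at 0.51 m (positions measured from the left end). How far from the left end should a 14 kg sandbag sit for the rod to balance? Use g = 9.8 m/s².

x ≈ 3.17 m from the left end

Take moments about the knife-edge support (at 2.8 m from the left end).
Potted plant: 4.2 × 9.8 = 41.16 N down at 6.3 m → arm 3.5 m, τ = 41.16 × 3.5 = 144.1 N·m clockwise.
Sign: 8.7 × 9.8 = 85.26 N down at 0.51 m → arm 2.29 m, τ = 85.26 × 2.29 = 195.2 N·m counterclockwise.
Net moment of existing loads = 51.1 N·m counterclockwise.
The sandbag weighs 14 × 9.8 = 137.2 N and must supply an equal clockwise moment, so its lever arm about the knife-edge support is 51.1 / 137.2 = 0.372 m.
That puts it at 2.8 + 0.372 = 3.17 m from the left end.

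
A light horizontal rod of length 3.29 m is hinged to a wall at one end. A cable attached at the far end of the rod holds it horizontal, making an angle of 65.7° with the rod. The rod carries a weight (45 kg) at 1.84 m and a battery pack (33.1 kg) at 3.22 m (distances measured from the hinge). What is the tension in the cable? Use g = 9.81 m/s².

Choose the hinge as the axis so the unknown hinge reaction has zero arm there.
Weight: 45 × 9.81 = 441.5 N down at 1.84 m → arm 1.84 m, τ = 441.5 × 1.84 = 812.4 N·m clockwise.
Battery pack: 33.1 × 9.81 = 324.7 N down at 3.22 m → arm 3.22 m, τ = 324.7 × 3.22 = 1046 N·m clockwise.
Total clockwise load moment = 1858 N·m.
The cable tension T acts at 3.29 m; only its component perpendicular to the rod, T sinθ, produces torque. sin 65.7° = 0.9114.
For rotational equilibrium, T × 3.29 × 0.9114 = 1858, so T = 1858 / 2.999 = 620 N.

T ≈ 620 N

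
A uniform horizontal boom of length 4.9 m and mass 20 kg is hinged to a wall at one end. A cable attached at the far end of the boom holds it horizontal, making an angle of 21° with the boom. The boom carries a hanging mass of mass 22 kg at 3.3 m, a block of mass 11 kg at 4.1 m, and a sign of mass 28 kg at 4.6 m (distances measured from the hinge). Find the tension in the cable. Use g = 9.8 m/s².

Taking torques about the hinge:
Beam weight: 20 × 9.8 = 196 N down at 2.45 m → arm 2.45 m, τ = 196 × 2.45 = 480.2 N·m clockwise.
Hanging mass: 22 × 9.8 = 215.6 N down at 3.3 m → arm 3.3 m, τ = 215.6 × 3.3 = 711.5 N·m clockwise.
Block: 11 × 9.8 = 107.8 N down at 4.1 m → arm 4.1 m, τ = 107.8 × 4.1 = 442 N·m clockwise.
Sign: 28 × 9.8 = 274.4 N down at 4.6 m → arm 4.6 m, τ = 274.4 × 4.6 = 1262 N·m clockwise.
Total clockwise load moment = 2896 N·m.
The cable tension T acts at 4.9 m; only its component perpendicular to the boom, T sinθ, produces torque. sin 21° = 0.3584.
For rotational equilibrium, T × 4.9 × 0.3584 = 2896, so T = 2896 / 1.756 = 1650 N.

T ≈ 1650 N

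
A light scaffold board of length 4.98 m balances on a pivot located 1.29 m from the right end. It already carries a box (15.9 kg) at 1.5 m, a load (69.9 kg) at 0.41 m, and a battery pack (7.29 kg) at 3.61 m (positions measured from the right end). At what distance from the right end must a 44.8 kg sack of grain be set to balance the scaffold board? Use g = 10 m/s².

x ≈ 2.21 m from the right end

Take moments about the pivot (at 1.29 m from the right end).
Box: 15.9 × 10 = 159 N down at 1.5 m → arm 0.21 m, τ = 159 × 0.21 = 33.39 N·m counterclockwise.
Load: 69.9 × 10 = 699 N down at 0.41 m → arm 0.88 m, τ = 699 × 0.88 = 615.1 N·m clockwise.
Battery pack: 7.29 × 10 = 72.9 N down at 3.61 m → arm 2.32 m, τ = 72.9 × 2.32 = 169.1 N·m counterclockwise.
Net moment of existing loads = 412.6 N·m clockwise.
The sack of grain weighs 44.8 × 10 = 448 N and must supply an equal counterclockwise moment, so its lever arm about the pivot is 412.6 / 448 = 0.921 m.
That puts it at 1.29 + 0.921 = 2.21 m from the right end.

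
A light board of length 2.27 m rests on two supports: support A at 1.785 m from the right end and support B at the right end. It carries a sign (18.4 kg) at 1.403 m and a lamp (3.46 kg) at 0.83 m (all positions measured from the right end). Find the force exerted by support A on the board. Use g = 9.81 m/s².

Take moments about support B.
Sign: 18.4 × 9.81 = 180.5 N down at 1.403 m → arm 1.403 m, τ = 180.5 × 1.403 = 253.2 N·m counterclockwise.
Lamp: 3.46 × 9.81 = 33.94 N down at 0.83 m → arm 0.83 m, τ = 33.94 × 0.83 = 28.17 N·m counterclockwise.
Net load moment about support B = 281.4 N·m counterclockwise.
Reaction R at support A is upward at 1.785 m, arm 1.785 m → moment R × 1.785 clockwise.
Στ = 0 ⇒ R × 1.785 = 281.4 ⇒ R = 158 N.

R_A ≈ 158 N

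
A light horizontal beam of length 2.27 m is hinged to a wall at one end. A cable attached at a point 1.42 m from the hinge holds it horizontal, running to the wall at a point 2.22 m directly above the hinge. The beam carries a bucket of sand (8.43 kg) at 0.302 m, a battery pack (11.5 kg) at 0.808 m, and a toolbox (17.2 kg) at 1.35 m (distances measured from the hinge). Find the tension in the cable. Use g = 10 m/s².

T ≈ 293 N

Taking torques about the hinge:
Bucket of sand: 8.43 × 10 = 84.3 N down at 0.302 m → arm 0.302 m, τ = 84.3 × 0.302 = 25.46 N·m clockwise.
Battery pack: 11.5 × 10 = 115 N down at 0.808 m → arm 0.808 m, τ = 115 × 0.808 = 92.92 N·m clockwise.
Toolbox: 17.2 × 10 = 172 N down at 1.35 m → arm 1.35 m, τ = 172 × 1.35 = 232.2 N·m clockwise.
Total clockwise load moment = 350.6 N·m.
The cable tension T acts at 1.42 m; only its component perpendicular to the beam, T sinθ, produces torque. sinθ = h/√(h²+d²) = 2.22/√(2.22²+1.42²) = 0.8424.
Balancing moments: T × 1.42 × 0.8424 = 350.6, giving T = 350.6 / 1.196 = 293 N.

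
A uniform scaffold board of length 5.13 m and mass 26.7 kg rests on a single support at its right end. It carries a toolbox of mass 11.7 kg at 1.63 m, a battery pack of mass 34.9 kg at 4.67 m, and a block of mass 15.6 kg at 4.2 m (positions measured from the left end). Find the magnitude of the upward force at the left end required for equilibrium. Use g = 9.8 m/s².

About the right end:
Beam weight: 26.7 × 9.8 = 261.7 N down at 2.565 m → arm 2.565 m, τ = 261.7 × 2.565 = 671.3 N·m counterclockwise.
Toolbox: 11.7 × 9.8 = 114.7 N down at 1.63 m → arm 3.5 m, τ = 114.7 × 3.5 = 401.4 N·m counterclockwise.
Battery pack: 34.9 × 9.8 = 342 N down at 4.67 m → arm 0.46 m, τ = 342 × 0.46 = 157.3 N·m counterclockwise.
Block: 15.6 × 9.8 = 152.9 N down at 4.2 m → arm 0.93 m, τ = 152.9 × 0.93 = 142.2 N·m counterclockwise.
Net moment of the loads = 1372 N·m counterclockwise.
The upward force F acts at the left end, arm 5.13 m, giving F × 5.13 clockwise.
For rotational equilibrium, F × 5.13 = 1372, so F = 1372 / 5.13 = 267 N.

F ≈ 267 N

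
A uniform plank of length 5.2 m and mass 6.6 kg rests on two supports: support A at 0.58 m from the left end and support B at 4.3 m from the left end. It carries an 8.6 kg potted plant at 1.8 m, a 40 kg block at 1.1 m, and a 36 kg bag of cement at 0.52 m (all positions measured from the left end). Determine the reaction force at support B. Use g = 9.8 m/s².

About support A:
Beam weight: 6.6 × 9.8 = 64.68 N down at 2.6 m → arm 2.02 m, τ = 64.68 × 2.02 = 130.7 N·m clockwise.
Potted plant: 8.6 × 9.8 = 84.28 N down at 1.8 m → arm 1.22 m, τ = 84.28 × 1.22 = 102.8 N·m clockwise.
Block: 40 × 9.8 = 392 N down at 1.1 m → arm 0.52 m, τ = 392 × 0.52 = 203.8 N·m clockwise.
Bag of cement: 36 × 9.8 = 352.8 N down at 0.52 m → arm 0.06 m, τ = 352.8 × 0.06 = 21.17 N·m counterclockwise.
Net load moment about support A = 416.1 N·m clockwise.
Reaction R at support B is upward at 4.3 m, arm 3.72 m → moment R × 3.72 counterclockwise.
For rotational equilibrium, R × 3.72 = 416.1, so R = 112 N.

R_B ≈ 112 N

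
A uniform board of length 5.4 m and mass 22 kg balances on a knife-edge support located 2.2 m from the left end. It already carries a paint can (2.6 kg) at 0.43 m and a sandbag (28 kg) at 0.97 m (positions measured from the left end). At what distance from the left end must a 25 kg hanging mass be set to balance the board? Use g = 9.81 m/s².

Taking torques about the knife-edge support (at 2.2 m from the left end):
Beam weight: 22 × 9.81 = 215.8 N down at 2.7 m → arm 0.5 m, τ = 215.8 × 0.5 = 107.9 N·m clockwise.
Paint can: 2.6 × 9.81 = 25.51 N down at 0.43 m → arm 1.77 m, τ = 25.51 × 1.77 = 45.15 N·m counterclockwise.
Sandbag: 28 × 9.81 = 274.7 N down at 0.97 m → arm 1.23 m, τ = 274.7 × 1.23 = 337.9 N·m counterclockwise.
Net moment of existing loads = 275.1 N·m counterclockwise.
The hanging mass weighs 25 × 9.81 = 245.2 N and must supply an equal clockwise moment, so its lever arm about the knife-edge support is 275.1 / 245.2 = 1.12 m.
That puts it at 2.2 + 1.12 = 3.32 m from the left end.

x ≈ 3.32 m from the left end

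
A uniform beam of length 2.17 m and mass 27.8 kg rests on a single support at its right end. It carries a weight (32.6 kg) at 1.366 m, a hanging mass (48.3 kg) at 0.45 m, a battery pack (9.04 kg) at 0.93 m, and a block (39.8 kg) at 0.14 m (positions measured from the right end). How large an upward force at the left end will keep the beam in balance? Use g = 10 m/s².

Take moments about the right end.
Beam weight: 27.8 × 10 = 278 N down at 1.085 m → arm 1.085 m, τ = 278 × 1.085 = 301.6 N·m counterclockwise.
Weight: 32.6 × 10 = 326 N down at 1.366 m → arm 1.366 m, τ = 326 × 1.366 = 445.3 N·m counterclockwise.
Hanging mass: 48.3 × 10 = 483 N down at 0.45 m → arm 0.45 m, τ = 483 × 0.45 = 217.3 N·m counterclockwise.
Battery pack: 9.04 × 10 = 90.4 N down at 0.93 m → arm 0.93 m, τ = 90.4 × 0.93 = 84.07 N·m counterclockwise.
Block: 39.8 × 10 = 398 N down at 0.14 m → arm 0.14 m, τ = 398 × 0.14 = 55.72 N·m counterclockwise.
Net moment of the loads = 1104 N·m counterclockwise.
The upward force F acts at the left end, arm 2.17 m, giving F × 2.17 clockwise.
Setting net torque to zero: F × 2.17 = 1104 → F = 1104 / 2.17 = 509 N.

F ≈ 509 N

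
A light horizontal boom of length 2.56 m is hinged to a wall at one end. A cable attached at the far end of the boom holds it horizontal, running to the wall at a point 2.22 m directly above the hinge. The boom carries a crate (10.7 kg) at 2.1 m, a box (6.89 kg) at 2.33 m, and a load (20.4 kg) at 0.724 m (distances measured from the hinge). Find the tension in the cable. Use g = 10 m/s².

T ≈ 318 N

Take moments about the hinge.
Crate: 10.7 × 10 = 107 N down at 2.1 m → arm 2.1 m, τ = 107 × 2.1 = 224.7 N·m clockwise.
Box: 6.89 × 10 = 68.9 N down at 2.33 m → arm 2.33 m, τ = 68.9 × 2.33 = 160.5 N·m clockwise.
Load: 20.4 × 10 = 204 N down at 0.724 m → arm 0.724 m, τ = 204 × 0.724 = 147.7 N·m clockwise.
Total clockwise load moment = 532.9 N·m.
The cable tension T acts at 2.56 m; only its component perpendicular to the boom, T sinθ, produces torque. sinθ = h/√(h²+d²) = 2.22/√(2.22²+2.56²) = 0.6552.
For rotational equilibrium, T × 2.56 × 0.6552 = 532.9, so T = 532.9 / 1.677 = 318 N.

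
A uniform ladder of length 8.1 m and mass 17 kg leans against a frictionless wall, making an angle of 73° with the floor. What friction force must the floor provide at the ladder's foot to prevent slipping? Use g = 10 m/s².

Choose the foot of the ladder as the axis so the floor normal and friction both act there and drop out.
Ladder weight 17×10 = 170 N acts at 4.05 m along the ladder; its horizontal arm is 4.05·cos73° = 1.184 m → τ = 201.3 N·m clockwise.
Wall normal N acts horizontally at the top; its moment arm is the height L sinθ = 8.1·sin73° = 7.746 m, counterclockwise.
Στ = 0 ⇒ N × 7.746 = 201.3 ⇒ N = 26 N.
ΣFx = 0: friction at the foot balances the wall's push, so f = N_wall = 26 N.

f ≈ 26 N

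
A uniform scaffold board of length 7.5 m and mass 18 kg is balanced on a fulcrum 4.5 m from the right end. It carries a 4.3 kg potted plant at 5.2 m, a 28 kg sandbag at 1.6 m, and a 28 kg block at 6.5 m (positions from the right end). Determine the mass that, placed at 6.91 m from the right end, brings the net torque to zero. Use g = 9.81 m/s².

About the fulcrum (at 4.5 m from the right end):
Beam weight: 18 × 9.81 = 176.6 N down at 3.75 m → arm 0.75 m, τ = 176.6 × 0.75 = 132.4 N·m clockwise.
Potted plant: 4.3 × 9.81 = 42.18 N down at 5.2 m → arm 0.7 m, τ = 42.18 × 0.7 = 29.53 N·m counterclockwise.
Sandbag: 28 × 9.81 = 274.7 N down at 1.6 m → arm 2.9 m, τ = 274.7 × 2.9 = 796.6 N·m clockwise.
Block: 28 × 9.81 = 274.7 N down at 6.5 m → arm 2 m, τ = 274.7 × 2 = 549.4 N·m counterclockwise.
Net moment of known loads = 350.1 N·m clockwise.
An unknown mass m at 6.91 m has arm 2.41 m; its moment is m·g·2.41 counterclockwise.
Setting net torque to zero: m × 9.81 × 2.41 = 350.1 → m = 350.1 / (9.81 × 2.41) = 14.8 kg.

m ≈ 14.8 kg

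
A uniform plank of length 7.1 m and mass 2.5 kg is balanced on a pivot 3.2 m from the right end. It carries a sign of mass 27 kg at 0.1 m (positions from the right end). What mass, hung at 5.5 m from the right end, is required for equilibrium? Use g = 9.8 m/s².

m ≈ 36 kg

Take moments about the pivot (at 3.2 m from the right end).
Beam weight: 2.5 × 9.8 = 24.5 N down at 3.55 m → arm 0.35 m, τ = 24.5 × 0.35 = 8.575 N·m counterclockwise.
Sign: 27 × 9.8 = 264.6 N down at 0.1 m → arm 3.1 m, τ = 264.6 × 3.1 = 820.3 N·m clockwise.
Net moment of known loads = 811.7 N·m clockwise.
An unknown mass m at 5.5 m has arm 2.3 m; its moment is m·g·2.3 counterclockwise.
Setting net torque to zero: m × 9.8 × 2.3 = 811.7 → m = 811.7 / (9.8 × 2.3) = 36 kg.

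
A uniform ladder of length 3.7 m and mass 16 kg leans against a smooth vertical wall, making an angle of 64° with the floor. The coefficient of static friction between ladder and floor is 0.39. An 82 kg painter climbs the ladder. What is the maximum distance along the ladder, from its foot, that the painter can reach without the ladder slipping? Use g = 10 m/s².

d ≈ 3.17 m

Take moments about the foot of the ladder.
Ladder weight 16×10 = 160 N acts at 1.85 m along the ladder; its horizontal arm is 1.85·cos64° = 0.811 m → τ = 129.8 N·m clockwise.
Painter weight 82×10 = 820 N at distance d → arm d·cos64° → τ = 820·d·0.4384 clockwise.
Wall normal N at the top has arm L sinθ = 3.326 m counterclockwise, so Στ = 0 gives N·3.326 = 129.8 + 359.5·d.
ΣFy = 0 ⇒ N_floor = 980 N, so the maximum friction is μ_s·N_floor = 0.39×980 = 382.2 N. ΣFx = 0 ⇒ N_wall = f, so at the slipping point N = 382.2 N.
Substituting: 382.2×3.326 = 129.8 + 359.5·d ⇒ d = (1271 − 129.8) / 359.5 = 3.17 m.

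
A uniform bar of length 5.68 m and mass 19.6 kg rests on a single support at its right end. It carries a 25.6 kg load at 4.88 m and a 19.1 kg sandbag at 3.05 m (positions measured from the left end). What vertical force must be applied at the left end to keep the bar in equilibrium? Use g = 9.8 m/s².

F ≈ 218 N

Take moments about the right end.
Beam weight: 19.6 × 9.8 = 192.1 N down at 2.84 m → arm 2.84 m, τ = 192.1 × 2.84 = 545.6 N·m counterclockwise.
Load: 25.6 × 9.8 = 250.9 N down at 4.88 m → arm 0.8 m, τ = 250.9 × 0.8 = 200.7 N·m counterclockwise.
Sandbag: 19.1 × 9.8 = 187.2 N down at 3.05 m → arm 2.63 m, τ = 187.2 × 2.63 = 492.3 N·m counterclockwise.
Net moment of the loads = 1239 N·m counterclockwise.
The upward force F acts at the left end, arm 5.68 m, giving F × 5.68 clockwise.
Setting net torque to zero: F × 5.68 = 1239 → F = 1239 / 5.68 = 218 N.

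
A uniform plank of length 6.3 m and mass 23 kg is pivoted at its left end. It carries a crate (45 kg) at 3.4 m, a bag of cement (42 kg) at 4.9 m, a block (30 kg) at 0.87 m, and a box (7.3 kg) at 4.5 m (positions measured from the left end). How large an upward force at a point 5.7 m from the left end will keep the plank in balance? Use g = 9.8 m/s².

F ≈ 843 N

Choose the left end as the axis so the unknown pivot reaction has zero arm there.
Beam weight: 23 × 9.8 = 225.4 N down at 3.15 m → arm 3.15 m, τ = 225.4 × 3.15 = 710 N·m clockwise.
Crate: 45 × 9.8 = 441 N down at 3.4 m → arm 3.4 m, τ = 441 × 3.4 = 1499 N·m clockwise.
Bag of cement: 42 × 9.8 = 411.6 N down at 4.9 m → arm 4.9 m, τ = 411.6 × 4.9 = 2017 N·m clockwise.
Block: 30 × 9.8 = 294 N down at 0.87 m → arm 0.87 m, τ = 294 × 0.87 = 255.8 N·m clockwise.
Box: 7.3 × 9.8 = 71.54 N down at 4.5 m → arm 4.5 m, τ = 71.54 × 4.5 = 321.9 N·m clockwise.
Net moment of the loads = 4804 N·m clockwise.
The upward force F acts at a point 5.7 m from the left end, arm 5.7 m, giving F × 5.7 counterclockwise.
Balancing moments: F × 5.7 = 4804, giving F = 4804 / 5.7 = 843 N.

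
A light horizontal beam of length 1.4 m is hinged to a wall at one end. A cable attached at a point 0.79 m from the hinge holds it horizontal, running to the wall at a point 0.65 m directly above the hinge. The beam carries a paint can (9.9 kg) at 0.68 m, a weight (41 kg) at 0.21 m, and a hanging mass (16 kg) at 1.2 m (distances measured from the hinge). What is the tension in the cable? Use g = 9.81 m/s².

T ≈ 675 N

Taking torques about the hinge:
Paint can: 9.9 × 9.81 = 97.12 N down at 0.68 m → arm 0.68 m, τ = 97.12 × 0.68 = 66.04 N·m clockwise.
Weight: 41 × 9.81 = 402.2 N down at 0.21 m → arm 0.21 m, τ = 402.2 × 0.21 = 84.46 N·m clockwise.
Hanging mass: 16 × 9.81 = 157 N down at 1.2 m → arm 1.2 m, τ = 157 × 1.2 = 188.4 N·m clockwise.
Total clockwise load moment = 338.9 N·m.
The cable tension T acts at 0.79 m; only its component perpendicular to the beam, T sinθ, produces torque. sinθ = h/√(h²+d²) = 0.65/√(0.65²+0.79²) = 0.6354.
For rotational equilibrium, T × 0.79 × 0.6354 = 338.9, so T = 338.9 / 0.502 = 675 N.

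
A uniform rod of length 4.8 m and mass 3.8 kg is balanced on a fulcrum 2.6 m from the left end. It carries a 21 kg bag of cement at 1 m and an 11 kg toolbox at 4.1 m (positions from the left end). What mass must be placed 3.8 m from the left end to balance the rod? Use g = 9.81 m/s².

Take moments about the fulcrum (at 2.6 m from the left end).
Beam weight: 3.8 × 9.81 = 37.28 N down at 2.4 m → arm 0.2 m, τ = 37.28 × 0.2 = 7.456 N·m counterclockwise.
Bag of cement: 21 × 9.81 = 206 N down at 1 m → arm 1.6 m, τ = 206 × 1.6 = 329.6 N·m counterclockwise.
Toolbox: 11 × 9.81 = 107.9 N down at 4.1 m → arm 1.5 m, τ = 107.9 × 1.5 = 161.9 N·m clockwise.
Net moment of known loads = 175.2 N·m counterclockwise.
An unknown mass m at 3.8 m has arm 1.2 m; its moment is m·g·1.2 clockwise.
For rotational equilibrium, m × 9.81 × 1.2 = 175.2, so m = 175.2 / (9.81 × 1.2) = 14.9 kg.

m ≈ 14.9 kg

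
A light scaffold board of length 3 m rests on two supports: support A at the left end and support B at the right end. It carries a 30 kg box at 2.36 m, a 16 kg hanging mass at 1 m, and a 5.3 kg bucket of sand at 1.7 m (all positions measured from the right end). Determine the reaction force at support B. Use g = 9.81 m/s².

R_B ≈ 190 N

Taking torques about support A:
Box: 30 × 9.81 = 294.3 N down at 2.36 m → arm 0.64 m, τ = 294.3 × 0.64 = 188.4 N·m clockwise.
Hanging mass: 16 × 9.81 = 157 N down at 1 m → arm 2 m, τ = 157 × 2 = 314 N·m clockwise.
Bucket of sand: 5.3 × 9.81 = 51.99 N down at 1.7 m → arm 1.3 m, τ = 51.99 × 1.3 = 67.59 N·m clockwise.
Net load moment about support A = 570 N·m clockwise.
Reaction R at support B is upward at 0 m, arm 3 m → moment R × 3 counterclockwise.
For rotational equilibrium, R × 3 = 570, so R = 190 N.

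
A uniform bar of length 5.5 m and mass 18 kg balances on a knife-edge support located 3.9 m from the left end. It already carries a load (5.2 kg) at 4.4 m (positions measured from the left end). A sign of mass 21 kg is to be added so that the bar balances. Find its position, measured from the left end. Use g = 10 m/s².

About the knife-edge support (at 3.9 m from the left end):
Beam weight: 18 × 10 = 180 N down at 2.75 m → arm 1.15 m, τ = 180 × 1.15 = 207 N·m counterclockwise.
Load: 5.2 × 10 = 52 N down at 4.4 m → arm 0.5 m, τ = 52 × 0.5 = 26 N·m clockwise.
Net moment of existing loads = 181 N·m counterclockwise.
The sign weighs 21 × 10 = 210 N and must supply an equal clockwise moment, so its lever arm about the knife-edge support is 181 / 210 = 0.862 m.
That puts it at 3.9 + 0.862 = 4.76 m from the left end.

x ≈ 4.76 m from the left end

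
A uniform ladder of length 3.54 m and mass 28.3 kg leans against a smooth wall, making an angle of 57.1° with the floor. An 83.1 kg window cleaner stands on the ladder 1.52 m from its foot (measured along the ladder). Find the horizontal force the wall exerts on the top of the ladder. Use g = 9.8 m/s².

Sum moments about the foot of the ladder (the floor normal and friction both act there and drop out).
Ladder weight 28.3×9.8 = 277.3 N acts at 1.77 m along the ladder; its horizontal arm is 1.77·cos57.1° = 0.9614 m → τ = 266.6 N·m clockwise.
Window cleaner: 83.1×9.8 = 814.4 N at 1.52 m → arm 0.8256 m → τ = 672.4 N·m clockwise.
Wall normal N acts horizontally at the top; its moment arm is the height L sinθ = 3.54·sin57.1° = 2.972 m, counterclockwise.
Στ = 0 ⇒ N × 2.972 = 939 ⇒ N = 316 N.

N_wall ≈ 316 N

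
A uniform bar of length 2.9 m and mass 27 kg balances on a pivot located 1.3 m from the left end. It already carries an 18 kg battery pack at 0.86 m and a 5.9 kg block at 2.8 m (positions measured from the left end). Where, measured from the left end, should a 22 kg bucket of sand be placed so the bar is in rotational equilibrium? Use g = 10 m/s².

x ≈ 1.07 m from the left end

Sum moments about the pivot (at 1.3 m from the left end) (the support reaction has zero arm there).
Beam weight: 27 × 10 = 270 N down at 1.45 m → arm 0.15 m, τ = 270 × 0.15 = 40.5 N·m clockwise.
Battery pack: 18 × 10 = 180 N down at 0.86 m → arm 0.44 m, τ = 180 × 0.44 = 79.2 N·m counterclockwise.
Block: 5.9 × 10 = 59 N down at 2.8 m → arm 1.5 m, τ = 59 × 1.5 = 88.5 N·m clockwise.
Net moment of existing loads = 49.8 N·m clockwise.
The bucket of sand weighs 22 × 10 = 220 N and must supply an equal counterclockwise moment, so its lever arm about the pivot is 49.8 / 220 = 0.226 m.
That puts it at 1.3 − 0.226 = 1.07 m from the left end.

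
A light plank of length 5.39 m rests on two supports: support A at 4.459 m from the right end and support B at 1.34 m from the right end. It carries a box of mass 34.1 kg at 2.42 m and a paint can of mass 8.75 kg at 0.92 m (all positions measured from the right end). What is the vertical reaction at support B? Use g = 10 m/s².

R_B ≈ 322 N

Taking torques about support A:
Box: 34.1 × 10 = 341 N down at 2.42 m → arm 2.039 m, τ = 341 × 2.039 = 695.3 N·m clockwise.
Paint can: 8.75 × 10 = 87.5 N down at 0.92 m → arm 3.539 m, τ = 87.5 × 3.539 = 309.7 N·m clockwise.
Net load moment about support A = 1005 N·m clockwise.
Reaction R at support B is upward at 1.34 m, arm 3.119 m → moment R × 3.119 counterclockwise.
Setting net torque to zero: R × 3.119 = 1005 → R = 322 N.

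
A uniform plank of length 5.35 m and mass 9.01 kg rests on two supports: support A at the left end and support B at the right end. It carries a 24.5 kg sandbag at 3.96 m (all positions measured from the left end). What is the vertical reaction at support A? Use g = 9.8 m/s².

Taking torques about support B:
Beam weight: 9.01 × 9.8 = 88.3 N down at 2.675 m → arm 2.675 m, τ = 88.3 × 2.675 = 236.2 N·m counterclockwise.
Sandbag: 24.5 × 9.8 = 240.1 N down at 3.96 m → arm 1.39 m, τ = 240.1 × 1.39 = 333.7 N·m counterclockwise.
Net load moment about support B = 569.9 N·m counterclockwise.
Reaction R at support A is upward at 0 m, arm 5.35 m → moment R × 5.35 clockwise.
Balancing moments: R × 5.35 = 569.9, giving R = 107 N.

R_A ≈ 107 N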